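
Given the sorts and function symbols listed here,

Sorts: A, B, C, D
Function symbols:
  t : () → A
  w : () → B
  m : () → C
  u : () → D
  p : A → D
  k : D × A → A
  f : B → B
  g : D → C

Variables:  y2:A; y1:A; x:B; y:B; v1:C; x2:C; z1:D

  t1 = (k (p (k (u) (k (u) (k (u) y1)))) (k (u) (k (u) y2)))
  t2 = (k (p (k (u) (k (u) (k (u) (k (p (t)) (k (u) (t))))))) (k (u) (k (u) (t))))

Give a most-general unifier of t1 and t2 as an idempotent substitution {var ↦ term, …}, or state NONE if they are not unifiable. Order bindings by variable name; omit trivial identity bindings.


{y1 ↦ (k (p (t)) (k (u) (t))), y2 ↦ (t)}


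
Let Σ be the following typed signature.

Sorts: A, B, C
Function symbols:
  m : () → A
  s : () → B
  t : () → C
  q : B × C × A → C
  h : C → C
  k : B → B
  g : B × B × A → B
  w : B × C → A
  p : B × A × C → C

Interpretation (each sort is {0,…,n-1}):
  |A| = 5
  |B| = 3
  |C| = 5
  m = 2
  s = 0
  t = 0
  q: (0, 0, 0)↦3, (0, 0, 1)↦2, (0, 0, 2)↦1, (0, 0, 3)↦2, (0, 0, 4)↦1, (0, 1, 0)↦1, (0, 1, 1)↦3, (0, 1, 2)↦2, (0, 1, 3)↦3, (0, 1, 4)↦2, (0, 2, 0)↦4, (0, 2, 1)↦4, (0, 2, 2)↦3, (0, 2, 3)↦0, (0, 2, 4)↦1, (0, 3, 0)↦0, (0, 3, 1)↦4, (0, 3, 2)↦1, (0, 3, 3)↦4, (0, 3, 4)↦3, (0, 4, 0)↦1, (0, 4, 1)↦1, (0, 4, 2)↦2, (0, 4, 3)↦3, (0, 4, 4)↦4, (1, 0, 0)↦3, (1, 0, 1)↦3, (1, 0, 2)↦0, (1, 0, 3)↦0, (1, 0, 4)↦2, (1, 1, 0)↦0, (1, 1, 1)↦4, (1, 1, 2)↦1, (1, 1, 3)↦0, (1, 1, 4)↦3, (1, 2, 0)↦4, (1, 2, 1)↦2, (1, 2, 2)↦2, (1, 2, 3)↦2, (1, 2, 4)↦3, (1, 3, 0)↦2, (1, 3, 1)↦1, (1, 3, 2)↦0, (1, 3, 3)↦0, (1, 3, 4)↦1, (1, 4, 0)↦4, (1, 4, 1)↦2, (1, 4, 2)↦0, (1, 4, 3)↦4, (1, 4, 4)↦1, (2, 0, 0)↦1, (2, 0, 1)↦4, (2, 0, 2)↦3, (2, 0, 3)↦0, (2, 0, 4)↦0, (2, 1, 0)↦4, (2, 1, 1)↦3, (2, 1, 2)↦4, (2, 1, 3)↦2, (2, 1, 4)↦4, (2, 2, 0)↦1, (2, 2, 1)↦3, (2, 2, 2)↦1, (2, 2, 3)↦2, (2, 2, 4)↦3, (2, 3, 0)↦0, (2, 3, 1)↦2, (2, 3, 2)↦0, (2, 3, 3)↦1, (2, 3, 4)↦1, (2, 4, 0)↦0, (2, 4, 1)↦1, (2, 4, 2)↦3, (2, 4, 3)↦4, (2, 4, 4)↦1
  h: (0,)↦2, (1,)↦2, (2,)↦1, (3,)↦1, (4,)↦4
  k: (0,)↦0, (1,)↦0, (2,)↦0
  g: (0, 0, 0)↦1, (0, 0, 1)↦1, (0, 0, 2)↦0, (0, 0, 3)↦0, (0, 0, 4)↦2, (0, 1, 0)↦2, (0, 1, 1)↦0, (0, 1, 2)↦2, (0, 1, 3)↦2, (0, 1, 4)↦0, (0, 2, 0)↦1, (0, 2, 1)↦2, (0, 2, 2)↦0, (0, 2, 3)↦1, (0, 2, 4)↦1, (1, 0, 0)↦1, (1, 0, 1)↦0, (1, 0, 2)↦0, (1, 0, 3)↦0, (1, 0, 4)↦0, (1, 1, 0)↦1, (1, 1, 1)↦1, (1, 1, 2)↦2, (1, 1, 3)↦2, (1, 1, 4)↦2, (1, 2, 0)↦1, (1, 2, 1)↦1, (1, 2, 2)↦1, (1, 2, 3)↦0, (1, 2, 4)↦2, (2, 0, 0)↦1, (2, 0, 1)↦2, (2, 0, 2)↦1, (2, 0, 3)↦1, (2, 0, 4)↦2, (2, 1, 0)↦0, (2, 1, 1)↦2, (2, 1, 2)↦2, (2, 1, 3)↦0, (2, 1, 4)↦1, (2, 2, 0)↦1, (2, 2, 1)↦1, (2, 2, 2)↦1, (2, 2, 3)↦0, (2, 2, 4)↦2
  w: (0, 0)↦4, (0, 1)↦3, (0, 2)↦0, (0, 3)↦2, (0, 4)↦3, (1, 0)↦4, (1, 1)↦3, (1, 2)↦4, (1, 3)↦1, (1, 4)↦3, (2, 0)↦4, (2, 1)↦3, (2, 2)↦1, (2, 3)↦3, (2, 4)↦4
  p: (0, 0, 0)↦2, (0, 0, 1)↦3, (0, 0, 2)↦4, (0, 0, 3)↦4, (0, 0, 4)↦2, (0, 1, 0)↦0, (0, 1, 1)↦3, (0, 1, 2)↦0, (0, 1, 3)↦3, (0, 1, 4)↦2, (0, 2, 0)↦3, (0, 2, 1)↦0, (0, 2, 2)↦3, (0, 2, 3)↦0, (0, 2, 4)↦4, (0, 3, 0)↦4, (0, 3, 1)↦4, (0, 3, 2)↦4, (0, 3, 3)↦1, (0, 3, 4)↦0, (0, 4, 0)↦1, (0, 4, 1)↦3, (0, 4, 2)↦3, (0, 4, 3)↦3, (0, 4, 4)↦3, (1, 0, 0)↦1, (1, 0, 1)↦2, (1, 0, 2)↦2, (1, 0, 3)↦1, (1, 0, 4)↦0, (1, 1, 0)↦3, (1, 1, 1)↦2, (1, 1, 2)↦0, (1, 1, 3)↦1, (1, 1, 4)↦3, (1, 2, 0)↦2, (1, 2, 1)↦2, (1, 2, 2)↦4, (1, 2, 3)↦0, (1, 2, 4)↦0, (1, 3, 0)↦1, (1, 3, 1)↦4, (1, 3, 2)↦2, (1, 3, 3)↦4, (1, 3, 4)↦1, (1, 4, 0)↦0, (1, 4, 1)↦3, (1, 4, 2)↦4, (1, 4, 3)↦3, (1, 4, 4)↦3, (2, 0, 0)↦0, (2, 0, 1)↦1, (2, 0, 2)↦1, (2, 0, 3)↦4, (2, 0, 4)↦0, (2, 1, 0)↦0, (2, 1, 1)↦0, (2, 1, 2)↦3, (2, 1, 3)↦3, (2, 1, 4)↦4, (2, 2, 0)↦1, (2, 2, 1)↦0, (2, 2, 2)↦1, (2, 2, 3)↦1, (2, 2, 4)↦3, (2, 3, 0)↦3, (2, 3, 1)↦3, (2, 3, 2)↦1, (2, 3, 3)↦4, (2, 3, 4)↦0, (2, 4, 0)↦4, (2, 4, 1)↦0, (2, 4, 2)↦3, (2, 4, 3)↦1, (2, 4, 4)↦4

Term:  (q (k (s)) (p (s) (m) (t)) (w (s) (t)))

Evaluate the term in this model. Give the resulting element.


  s = 0
  (k (s)) = k(0,) = 0
  s = 0
  m = 2
  t = 0
  (p (s) (m) (t)) = p(0, 2, 0) = 3
  s = 0
  t = 0
  (w (s) (t)) = w(0, 0) = 4
  (q (k (s)) (p (s) (m) (t)) (w (s) (t))) = q(0, 3, 4) = 3

value = 3


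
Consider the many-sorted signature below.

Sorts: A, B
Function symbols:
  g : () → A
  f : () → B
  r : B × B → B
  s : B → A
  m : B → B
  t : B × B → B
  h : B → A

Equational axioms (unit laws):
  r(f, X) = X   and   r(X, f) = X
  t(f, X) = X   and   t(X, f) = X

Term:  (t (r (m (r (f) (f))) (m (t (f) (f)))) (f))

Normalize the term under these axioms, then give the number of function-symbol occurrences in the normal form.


size = 5

1. (t (r (m (r (f) (f))) (m (t (f) (f)))) (f))  →  (r (m (r (f) (f))) (m (t (f) (f))))
2. (r (m (r (f) (f))) (m (t (f) (f))))  →  (r (m (f)) (m (t (f) (f))))
3. (r (m (f)) (m (t (f) (f))))  →  (r (m (f)) (m (f)))
normal form: (r (m (f)) (m (f)))


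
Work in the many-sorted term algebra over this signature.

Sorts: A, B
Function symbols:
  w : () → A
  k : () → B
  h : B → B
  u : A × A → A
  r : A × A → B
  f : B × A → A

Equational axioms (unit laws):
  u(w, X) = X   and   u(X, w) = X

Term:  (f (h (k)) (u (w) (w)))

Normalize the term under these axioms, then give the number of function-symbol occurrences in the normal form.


1. (f (h (k)) (u (w) (w)))  →  (f (h (k)) (w))
normal form: (f (h (k)) (w))

size = 4


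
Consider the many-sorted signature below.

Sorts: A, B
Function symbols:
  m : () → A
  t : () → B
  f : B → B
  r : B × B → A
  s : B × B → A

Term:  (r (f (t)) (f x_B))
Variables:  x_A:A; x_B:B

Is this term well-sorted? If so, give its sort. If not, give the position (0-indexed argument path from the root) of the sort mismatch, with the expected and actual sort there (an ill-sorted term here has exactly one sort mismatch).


well-sorted; sort = A

    (t) : B
  (f (t)) : B
    x_B : B
  (f x_B) : B
(r (f (t)) (f x_B)) : A


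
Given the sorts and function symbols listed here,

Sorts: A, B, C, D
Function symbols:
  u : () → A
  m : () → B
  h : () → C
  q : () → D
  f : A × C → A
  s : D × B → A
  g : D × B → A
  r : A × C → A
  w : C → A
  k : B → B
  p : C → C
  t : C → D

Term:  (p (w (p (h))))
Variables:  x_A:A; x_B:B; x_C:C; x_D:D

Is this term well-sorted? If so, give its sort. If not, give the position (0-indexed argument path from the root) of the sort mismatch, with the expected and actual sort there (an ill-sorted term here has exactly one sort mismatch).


ill-sorted at position [0]: expected C, got A

      (h) : C
    (p (h)) : C
  (w (p (h))) : A
(p (w (p (h)))) : ✗ arg 0 at [0] has sort A, expected C


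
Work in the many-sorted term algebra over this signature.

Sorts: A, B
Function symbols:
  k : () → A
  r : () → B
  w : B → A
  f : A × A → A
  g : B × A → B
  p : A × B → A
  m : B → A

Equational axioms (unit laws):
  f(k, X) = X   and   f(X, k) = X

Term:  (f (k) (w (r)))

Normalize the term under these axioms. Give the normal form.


normal form = (w (r))

1. (f (k) (w (r)))  →  (w (r))


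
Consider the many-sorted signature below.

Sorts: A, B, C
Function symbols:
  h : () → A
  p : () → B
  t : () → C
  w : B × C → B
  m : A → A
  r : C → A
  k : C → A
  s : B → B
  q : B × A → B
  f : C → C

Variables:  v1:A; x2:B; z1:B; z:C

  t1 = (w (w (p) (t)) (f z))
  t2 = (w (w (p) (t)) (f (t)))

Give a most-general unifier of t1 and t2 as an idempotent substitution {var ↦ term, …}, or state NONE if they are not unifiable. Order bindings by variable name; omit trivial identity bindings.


{z ↦ (t)}


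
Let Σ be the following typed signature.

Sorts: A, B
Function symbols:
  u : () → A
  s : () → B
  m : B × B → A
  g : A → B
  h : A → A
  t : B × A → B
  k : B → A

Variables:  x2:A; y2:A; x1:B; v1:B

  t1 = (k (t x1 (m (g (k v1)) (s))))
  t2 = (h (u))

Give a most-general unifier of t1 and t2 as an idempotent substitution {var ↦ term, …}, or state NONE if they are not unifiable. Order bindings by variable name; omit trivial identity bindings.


NONE (not unifiable)

head clash or occurs-check failure — not unifiable


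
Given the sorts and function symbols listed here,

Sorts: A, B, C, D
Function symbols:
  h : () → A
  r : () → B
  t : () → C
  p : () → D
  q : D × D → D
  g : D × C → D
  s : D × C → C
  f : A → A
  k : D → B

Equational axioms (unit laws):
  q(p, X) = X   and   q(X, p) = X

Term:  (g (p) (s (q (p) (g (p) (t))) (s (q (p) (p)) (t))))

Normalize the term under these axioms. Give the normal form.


1. (g (p) (s (q (p) (g (p) (t))) (s (q (p) (p)) (t))))  →  (g (p) (s (g (p) (t)) (s (q (p) (p)) (t))))
2. (g (p) (s (g (p) (t)) (s (q (p) (p)) (t))))  →  (g (p) (s (g (p) (t)) (s (p) (t))))

normal form = (g (p) (s (g (p) (t)) (s (p) (t))))


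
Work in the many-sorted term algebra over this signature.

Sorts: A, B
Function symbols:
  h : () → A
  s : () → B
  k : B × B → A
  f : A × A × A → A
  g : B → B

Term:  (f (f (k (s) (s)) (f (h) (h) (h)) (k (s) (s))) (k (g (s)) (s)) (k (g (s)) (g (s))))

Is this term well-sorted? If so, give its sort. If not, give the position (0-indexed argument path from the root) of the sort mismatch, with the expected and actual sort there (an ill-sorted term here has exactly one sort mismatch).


well-sorted; sort = A

      (s) : B
      (s) : B
    (k (s) (s)) : A
      (h) : A
      (h) : A
      (h) : A
    (f (h) (h) (h)) : A
      (s) : B
      (s) : B
    (k (s) (s)) : A
  (f (k (s) (s)) (f (h) (h) (h)) (k (s) (s))) : A
      (s) : B
    (g (s)) : B
    (s) : B
  (k (g (s)) (s)) : A
      (s) : B
    (g (s)) : B
      (s) : B
    (g (s)) : B
  (k (g (s)) (g (s))) : A
(f (f (k (s) (s)) (f (h) (h) (h)) (k (s) (s))) (k (g (s)) (s)) (k (g (s)) (g (s)))) : A


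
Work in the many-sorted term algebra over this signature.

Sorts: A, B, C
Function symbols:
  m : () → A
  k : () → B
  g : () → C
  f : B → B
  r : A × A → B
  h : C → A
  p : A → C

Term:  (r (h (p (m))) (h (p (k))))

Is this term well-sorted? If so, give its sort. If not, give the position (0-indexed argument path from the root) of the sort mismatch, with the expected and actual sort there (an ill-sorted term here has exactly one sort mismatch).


      (m) : A
    (p (m)) : C
  (h (p (m))) : A
      (k) : B
    (p (k)) : ✗ arg 0 at [1, 0, 0] has sort B, expected A

ill-sorted at position [1, 0, 0]: expected A, got B


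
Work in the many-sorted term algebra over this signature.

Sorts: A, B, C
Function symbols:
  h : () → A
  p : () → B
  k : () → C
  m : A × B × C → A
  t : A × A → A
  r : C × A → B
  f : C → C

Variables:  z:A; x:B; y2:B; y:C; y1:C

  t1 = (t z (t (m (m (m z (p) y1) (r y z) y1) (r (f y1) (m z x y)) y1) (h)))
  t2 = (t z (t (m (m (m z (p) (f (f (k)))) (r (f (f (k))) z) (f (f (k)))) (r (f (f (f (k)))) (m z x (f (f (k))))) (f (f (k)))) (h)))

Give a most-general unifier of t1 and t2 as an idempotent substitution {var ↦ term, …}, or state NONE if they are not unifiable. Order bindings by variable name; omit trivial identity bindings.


{y ↦ (f (f (k))), y1 ↦ (f (f (k)))}


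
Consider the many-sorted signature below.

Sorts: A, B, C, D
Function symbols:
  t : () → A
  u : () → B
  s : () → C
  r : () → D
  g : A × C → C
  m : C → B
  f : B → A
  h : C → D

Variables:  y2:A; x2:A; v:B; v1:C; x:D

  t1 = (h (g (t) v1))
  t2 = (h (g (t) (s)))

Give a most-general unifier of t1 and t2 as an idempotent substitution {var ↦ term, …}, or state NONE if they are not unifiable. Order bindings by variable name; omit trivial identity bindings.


{v1 ↦ (s)}


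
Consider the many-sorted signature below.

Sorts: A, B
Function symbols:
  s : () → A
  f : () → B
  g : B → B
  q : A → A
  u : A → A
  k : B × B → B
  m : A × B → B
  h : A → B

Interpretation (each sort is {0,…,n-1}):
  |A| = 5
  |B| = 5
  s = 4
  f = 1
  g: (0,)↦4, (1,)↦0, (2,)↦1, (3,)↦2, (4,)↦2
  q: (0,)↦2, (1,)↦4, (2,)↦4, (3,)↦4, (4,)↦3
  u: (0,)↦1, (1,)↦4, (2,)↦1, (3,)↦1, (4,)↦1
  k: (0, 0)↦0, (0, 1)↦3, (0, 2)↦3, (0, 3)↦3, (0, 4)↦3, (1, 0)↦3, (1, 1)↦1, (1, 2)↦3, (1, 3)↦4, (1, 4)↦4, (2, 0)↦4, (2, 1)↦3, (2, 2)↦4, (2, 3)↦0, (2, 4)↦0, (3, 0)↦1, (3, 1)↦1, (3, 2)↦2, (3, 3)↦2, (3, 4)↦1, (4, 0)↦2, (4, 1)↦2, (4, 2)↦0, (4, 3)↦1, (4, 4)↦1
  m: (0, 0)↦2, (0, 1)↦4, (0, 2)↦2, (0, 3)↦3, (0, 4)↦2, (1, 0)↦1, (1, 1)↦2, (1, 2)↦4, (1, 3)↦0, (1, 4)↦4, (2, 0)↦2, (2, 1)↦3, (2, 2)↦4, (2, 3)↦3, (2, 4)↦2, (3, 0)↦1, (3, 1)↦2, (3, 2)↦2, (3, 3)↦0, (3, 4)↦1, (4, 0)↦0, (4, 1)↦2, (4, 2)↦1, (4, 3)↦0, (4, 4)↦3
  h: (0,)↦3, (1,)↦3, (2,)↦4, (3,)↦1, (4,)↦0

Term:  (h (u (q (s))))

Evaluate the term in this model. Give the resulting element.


  s = 4
  (q (s)) = q(4,) = 3
  (u (q (s))) = u(3,) = 1
  (h (u (q (s)))) = h(1,) = 3

value = 3


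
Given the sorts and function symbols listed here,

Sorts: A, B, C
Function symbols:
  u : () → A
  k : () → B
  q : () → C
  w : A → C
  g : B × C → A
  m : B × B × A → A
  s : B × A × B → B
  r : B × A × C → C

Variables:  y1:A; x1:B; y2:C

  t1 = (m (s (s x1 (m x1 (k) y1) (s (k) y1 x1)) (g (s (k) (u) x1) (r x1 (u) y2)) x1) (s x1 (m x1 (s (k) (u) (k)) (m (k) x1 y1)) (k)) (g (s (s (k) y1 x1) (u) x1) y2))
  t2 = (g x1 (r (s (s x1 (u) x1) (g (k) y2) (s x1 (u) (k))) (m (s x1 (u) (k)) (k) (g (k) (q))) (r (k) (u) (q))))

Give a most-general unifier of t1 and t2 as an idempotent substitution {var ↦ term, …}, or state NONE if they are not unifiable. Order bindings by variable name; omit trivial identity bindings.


NONE (not unifiable)

head clash or occurs-check failure — not unifiable


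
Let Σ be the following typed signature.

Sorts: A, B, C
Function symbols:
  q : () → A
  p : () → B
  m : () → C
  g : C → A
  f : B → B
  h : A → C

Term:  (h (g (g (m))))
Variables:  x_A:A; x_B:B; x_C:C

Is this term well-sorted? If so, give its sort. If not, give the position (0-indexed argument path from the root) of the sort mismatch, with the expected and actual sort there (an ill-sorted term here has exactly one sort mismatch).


ill-sorted at position [0, 0]: expected C, got A

      (m) : C
    (g (m)) : A
  (g (g (m))) : ✗ arg 0 at [0, 0] has sort A, expected C


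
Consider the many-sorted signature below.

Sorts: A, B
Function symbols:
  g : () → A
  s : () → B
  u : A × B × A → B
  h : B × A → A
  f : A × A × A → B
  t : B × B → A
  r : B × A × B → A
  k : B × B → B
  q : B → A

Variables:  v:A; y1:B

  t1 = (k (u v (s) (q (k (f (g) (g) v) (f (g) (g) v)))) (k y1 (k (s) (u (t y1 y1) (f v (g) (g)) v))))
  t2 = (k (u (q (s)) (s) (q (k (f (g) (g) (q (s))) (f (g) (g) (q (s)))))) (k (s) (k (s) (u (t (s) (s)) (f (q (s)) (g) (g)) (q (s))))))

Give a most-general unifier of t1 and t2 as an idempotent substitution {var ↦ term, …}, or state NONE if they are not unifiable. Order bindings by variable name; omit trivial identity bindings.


{v ↦ (q (s)), y1 ↦ (s)}


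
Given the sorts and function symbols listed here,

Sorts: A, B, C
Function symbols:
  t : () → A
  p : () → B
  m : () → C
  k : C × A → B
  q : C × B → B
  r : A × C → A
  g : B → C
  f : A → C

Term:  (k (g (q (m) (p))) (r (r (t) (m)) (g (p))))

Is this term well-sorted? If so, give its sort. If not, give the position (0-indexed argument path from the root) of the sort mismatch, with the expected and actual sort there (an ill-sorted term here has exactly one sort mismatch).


      (m) : C
      (p) : B
    (q (m) (p)) : B
  (g (q (m) (p))) : C
      (t) : A
      (m) : C
    (r (t) (m)) : A
      (p) : B
    (g (p)) : C
  (r (r (t) (m)) (g (p))) : A
(k (g (q (m) (p))) (r (r (t) (m)) (g (p)))) : B

well-sorted; sort = B


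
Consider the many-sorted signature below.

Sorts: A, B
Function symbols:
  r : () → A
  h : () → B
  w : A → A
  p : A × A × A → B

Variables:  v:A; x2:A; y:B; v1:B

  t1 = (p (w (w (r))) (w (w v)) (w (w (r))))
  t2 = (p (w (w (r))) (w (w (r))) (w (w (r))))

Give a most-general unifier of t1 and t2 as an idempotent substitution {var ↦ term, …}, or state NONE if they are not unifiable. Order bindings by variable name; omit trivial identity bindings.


{v ↦ (r)}


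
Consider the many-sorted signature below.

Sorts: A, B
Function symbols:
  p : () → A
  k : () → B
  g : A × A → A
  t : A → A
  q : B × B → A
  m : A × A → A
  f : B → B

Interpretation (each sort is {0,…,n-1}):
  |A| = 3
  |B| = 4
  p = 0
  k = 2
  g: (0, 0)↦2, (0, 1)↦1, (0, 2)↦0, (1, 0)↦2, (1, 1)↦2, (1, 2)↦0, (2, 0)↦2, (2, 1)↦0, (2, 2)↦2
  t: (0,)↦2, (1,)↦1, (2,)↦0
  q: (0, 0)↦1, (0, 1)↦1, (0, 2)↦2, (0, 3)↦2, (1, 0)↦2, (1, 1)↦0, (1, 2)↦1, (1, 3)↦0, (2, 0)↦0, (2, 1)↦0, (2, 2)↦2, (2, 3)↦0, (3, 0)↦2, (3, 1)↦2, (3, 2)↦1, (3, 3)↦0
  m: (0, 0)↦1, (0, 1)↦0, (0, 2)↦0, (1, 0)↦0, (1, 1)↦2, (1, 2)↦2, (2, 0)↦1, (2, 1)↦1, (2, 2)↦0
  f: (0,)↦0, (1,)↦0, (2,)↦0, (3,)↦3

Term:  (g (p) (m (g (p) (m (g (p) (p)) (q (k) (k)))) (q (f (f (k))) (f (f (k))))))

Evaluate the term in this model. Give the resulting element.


value = 1

  p = 0
  p = 0
  p = 0
  p = 0
  (g (p) (p)) = g(0, 0) = 2
  k = 2
  k = 2
  (q (k) (k)) = q(2, 2) = 2
  (m (g (p) (p)) (q (k) (k))) = m(2, 2) = 0
  (g (p) (m (g (p) (p)) (q (k) (k)))) = g(0, 0) = 2
  k = 2
  (f (k)) = f(2,) = 0
  (f (f (k))) = f(0,) = 0
  k = 2
  (f (k)) = f(2,) = 0
  (f (f (k))) = f(0,) = 0
  (q (f (f (k))) (f (f (k)))) = q(0, 0) = 1
  (m (g (p) (m (g (p) (p)) (q (k) (k)))) (q (f (f (k))) (f (f (k))))) = m(2, 1) = 1
  (g (p) (m (g (p) (m (g (p) (p)) (q (k) (k)))) (q (f (f (k))) (f (f (k)))))) = g(0, 1) = 1


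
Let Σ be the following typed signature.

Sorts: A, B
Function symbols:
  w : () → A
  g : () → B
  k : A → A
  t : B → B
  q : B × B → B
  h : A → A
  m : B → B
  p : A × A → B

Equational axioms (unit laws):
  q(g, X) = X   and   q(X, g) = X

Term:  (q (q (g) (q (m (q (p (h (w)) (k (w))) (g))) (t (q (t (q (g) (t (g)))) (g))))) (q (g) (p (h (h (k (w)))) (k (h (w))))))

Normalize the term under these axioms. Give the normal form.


1. (q (q (g) (q (m (q (p (h (w)) (k (w))) (g))) (t (q (t (q (g) (t (g)))) (g))))) (q (g) (p (h (h (k (w)))) (k (h (w))))))  →  (q (q (m (q (p (h (w)) (k (w))) (g))) (t (q (t (q (g) (t (g)))) (g)))) (q (g) (p (h (h (k (w)))) (k (h (w))))))
2. (q (q (m (q (p (h (w)) (k (w))) (g))) (t (q (t (q (g) (t (g)))) (g)))) (q (g) (p (h (h (k (w)))) (k (h (w))))))  →  (q (q (m (p (h (w)) (k (w)))) (t (q (t (q (g) (t (g)))) (g)))) (q (g) (p (h (h (k (w)))) (k (h (w))))))
3. (q (q (m (p (h (w)) (k (w)))) (t (q (t (q (g) (t (g)))) (g)))) (q (g) (p (h (h (k (w)))) (k (h (w))))))  →  (q (q (m (p (h (w)) (k (w)))) (t (t (q (g) (t (g)))))) (q (g) (p (h (h (k (w)))) (k (h (w))))))
4. (q (q (m (p (h (w)) (k (w)))) (t (t (q (g) (t (g)))))) (q (g) (p (h (h (k (w)))) (k (h (w))))))  →  (q (q (m (p (h (w)) (k (w)))) (t (t (t (g))))) (q (g) (p (h (h (k (w)))) (k (h (w))))))
5. (q (q (m (p (h (w)) (k (w)))) (t (t (t (g))))) (q (g) (p (h (h (k (w)))) (k (h (w))))))  →  (q (q (m (p (h (w)) (k (w)))) (t (t (t (g))))) (p (h (h (k (w)))) (k (h (w)))))

normal form = (q (q (m (p (h (w)) (k (w)))) (t (t (t (g))))) (p (h (h (k (w)))) (k (h (w)))))


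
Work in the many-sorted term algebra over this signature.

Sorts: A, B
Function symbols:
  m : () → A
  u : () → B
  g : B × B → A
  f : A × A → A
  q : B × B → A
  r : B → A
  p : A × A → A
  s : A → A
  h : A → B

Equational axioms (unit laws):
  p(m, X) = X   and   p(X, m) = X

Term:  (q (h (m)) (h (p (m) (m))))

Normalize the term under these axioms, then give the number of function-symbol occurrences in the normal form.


size = 5

1. (q (h (m)) (h (p (m) (m))))  →  (q (h (m)) (h (m)))
normal form: (q (h (m)) (h (m)))


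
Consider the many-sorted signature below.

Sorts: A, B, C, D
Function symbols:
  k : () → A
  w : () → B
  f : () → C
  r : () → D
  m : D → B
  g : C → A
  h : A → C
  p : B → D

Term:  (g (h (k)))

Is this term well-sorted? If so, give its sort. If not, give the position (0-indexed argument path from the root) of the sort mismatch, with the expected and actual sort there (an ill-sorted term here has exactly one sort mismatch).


    (k) : A
  (h (k)) : C
(g (h (k))) : A

well-sorted; sort = A


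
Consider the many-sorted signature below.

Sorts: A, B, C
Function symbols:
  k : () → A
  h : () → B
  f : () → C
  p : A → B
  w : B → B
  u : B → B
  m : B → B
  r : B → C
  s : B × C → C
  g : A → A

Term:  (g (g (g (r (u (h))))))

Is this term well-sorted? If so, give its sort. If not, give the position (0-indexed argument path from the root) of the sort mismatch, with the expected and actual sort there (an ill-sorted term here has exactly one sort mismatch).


          (h) : B
        (u (h)) : B
      (r (u (h))) : C
    (g (r (u (h)))) : ✗ arg 0 at [0, 0, 0] has sort C, expected A

ill-sorted at position [0, 0, 0]: expected A, got C


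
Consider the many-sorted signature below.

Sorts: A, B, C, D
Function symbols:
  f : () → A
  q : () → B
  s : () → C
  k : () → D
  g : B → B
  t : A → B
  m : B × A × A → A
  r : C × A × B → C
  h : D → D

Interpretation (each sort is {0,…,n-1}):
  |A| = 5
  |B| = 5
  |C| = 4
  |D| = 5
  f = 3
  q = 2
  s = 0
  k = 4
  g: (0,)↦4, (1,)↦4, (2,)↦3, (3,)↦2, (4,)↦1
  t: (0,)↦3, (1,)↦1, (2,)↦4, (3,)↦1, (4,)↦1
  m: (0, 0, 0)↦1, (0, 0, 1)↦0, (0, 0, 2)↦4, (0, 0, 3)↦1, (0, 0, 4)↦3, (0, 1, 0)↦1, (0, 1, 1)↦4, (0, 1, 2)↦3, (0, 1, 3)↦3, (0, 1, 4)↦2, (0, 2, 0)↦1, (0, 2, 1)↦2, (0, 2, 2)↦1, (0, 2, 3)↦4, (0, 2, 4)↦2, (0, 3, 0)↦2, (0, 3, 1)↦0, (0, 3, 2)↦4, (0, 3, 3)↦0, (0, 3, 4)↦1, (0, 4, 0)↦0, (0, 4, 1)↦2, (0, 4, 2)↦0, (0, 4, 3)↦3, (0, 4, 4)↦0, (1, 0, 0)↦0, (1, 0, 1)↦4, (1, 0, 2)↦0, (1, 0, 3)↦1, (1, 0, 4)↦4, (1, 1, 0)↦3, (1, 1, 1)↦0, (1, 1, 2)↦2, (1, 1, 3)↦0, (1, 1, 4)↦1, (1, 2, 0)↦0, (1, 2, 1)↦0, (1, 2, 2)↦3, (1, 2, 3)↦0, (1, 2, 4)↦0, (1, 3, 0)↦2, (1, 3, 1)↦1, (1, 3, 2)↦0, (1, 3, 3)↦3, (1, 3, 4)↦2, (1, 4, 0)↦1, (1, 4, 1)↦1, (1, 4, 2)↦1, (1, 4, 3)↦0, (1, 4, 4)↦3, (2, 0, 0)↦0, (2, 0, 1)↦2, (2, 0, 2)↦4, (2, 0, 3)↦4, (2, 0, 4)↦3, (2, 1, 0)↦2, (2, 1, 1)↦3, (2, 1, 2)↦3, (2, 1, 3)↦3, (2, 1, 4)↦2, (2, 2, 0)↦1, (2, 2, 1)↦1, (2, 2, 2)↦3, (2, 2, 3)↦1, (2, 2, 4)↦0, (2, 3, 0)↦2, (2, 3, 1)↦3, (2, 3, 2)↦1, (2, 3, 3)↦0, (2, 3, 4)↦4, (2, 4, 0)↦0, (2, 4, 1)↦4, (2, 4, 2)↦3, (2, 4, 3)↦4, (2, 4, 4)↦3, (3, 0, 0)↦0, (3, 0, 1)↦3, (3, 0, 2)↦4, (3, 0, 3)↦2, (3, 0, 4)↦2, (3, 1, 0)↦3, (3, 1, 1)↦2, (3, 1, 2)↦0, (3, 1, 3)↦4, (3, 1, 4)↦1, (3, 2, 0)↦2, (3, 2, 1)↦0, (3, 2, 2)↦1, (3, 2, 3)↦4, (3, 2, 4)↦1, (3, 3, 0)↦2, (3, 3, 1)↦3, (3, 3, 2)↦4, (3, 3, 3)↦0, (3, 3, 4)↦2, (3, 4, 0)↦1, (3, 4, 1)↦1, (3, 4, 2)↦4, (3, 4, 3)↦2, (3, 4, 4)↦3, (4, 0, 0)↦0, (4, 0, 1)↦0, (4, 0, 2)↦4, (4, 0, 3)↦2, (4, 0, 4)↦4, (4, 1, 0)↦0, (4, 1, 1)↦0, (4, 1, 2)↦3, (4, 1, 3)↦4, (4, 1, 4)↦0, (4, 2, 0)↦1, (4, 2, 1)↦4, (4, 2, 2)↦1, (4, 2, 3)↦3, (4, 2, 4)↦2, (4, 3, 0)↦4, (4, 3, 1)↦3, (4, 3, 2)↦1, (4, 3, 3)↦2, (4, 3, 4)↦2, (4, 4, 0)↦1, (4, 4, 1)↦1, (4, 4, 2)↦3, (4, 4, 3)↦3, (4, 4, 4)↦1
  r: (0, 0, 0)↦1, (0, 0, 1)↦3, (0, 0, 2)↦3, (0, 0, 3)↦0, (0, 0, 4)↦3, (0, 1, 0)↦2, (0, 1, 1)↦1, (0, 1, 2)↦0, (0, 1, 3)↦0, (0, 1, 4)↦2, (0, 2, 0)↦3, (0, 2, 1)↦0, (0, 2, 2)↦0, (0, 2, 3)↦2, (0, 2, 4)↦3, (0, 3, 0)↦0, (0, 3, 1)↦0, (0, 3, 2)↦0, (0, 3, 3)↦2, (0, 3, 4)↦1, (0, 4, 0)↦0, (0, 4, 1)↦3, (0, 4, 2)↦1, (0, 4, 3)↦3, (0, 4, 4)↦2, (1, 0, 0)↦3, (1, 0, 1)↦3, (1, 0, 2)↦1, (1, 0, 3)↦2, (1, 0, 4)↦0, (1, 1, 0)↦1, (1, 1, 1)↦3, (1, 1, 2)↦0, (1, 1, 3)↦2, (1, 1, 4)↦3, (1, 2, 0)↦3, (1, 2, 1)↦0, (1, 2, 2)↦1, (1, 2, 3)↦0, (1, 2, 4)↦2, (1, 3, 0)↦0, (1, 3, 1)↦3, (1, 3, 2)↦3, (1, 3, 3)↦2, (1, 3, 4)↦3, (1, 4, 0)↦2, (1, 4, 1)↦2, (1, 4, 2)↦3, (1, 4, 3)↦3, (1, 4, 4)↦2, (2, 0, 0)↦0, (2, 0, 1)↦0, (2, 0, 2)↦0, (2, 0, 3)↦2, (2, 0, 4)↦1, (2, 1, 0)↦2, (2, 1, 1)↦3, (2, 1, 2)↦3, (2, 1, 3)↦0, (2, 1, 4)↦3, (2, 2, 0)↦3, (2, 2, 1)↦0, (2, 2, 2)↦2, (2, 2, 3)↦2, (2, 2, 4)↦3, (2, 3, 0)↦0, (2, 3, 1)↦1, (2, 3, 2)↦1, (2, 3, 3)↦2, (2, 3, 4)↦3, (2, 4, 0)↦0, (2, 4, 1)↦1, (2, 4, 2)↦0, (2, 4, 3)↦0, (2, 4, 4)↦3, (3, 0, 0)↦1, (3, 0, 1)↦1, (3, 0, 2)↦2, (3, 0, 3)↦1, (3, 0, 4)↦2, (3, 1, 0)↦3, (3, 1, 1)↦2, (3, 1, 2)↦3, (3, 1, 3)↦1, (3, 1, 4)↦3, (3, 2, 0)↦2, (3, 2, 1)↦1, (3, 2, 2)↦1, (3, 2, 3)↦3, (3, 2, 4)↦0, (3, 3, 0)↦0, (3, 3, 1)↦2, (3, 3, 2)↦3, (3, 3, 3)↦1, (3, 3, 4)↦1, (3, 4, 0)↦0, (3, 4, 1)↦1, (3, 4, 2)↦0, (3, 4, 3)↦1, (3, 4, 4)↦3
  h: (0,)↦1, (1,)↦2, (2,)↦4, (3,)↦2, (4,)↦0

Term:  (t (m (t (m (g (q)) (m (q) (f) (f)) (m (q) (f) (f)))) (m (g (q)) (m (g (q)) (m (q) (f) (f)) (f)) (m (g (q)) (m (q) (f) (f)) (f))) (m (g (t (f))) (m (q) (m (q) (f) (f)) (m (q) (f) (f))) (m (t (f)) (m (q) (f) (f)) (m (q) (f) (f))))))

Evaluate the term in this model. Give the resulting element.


value = 1

  q = 2
  (g (q)) = g(2,) = 3
  q = 2
  f = 3
  f = 3
  (m (q) (f) (f)) = m(2, 3, 3) = 0
  q = 2
  f = 3
  f = 3
  (m (q) (f) (f)) = m(2, 3, 3) = 0
  (m (g (q)) (m (q) (f) (f)) (m (q) (f) (f))) = m(3, 0, 0) = 0
  (t (m (g (q)) (m (q) (f) (f)) (m (q) (f) (f)))) = t(0,) = 3
  q = 2
  (g (q)) = g(2,) = 3
  q = 2
  (g (q)) = g(2,) = 3
  q = 2
  f = 3
  f = 3
  (m (q) (f) (f)) = m(2, 3, 3) = 0
  f = 3
  (m (g (q)) (m (q) (f) (f)) (f)) = m(3, 0, 3) = 2
  q = 2
  (g (q)) = g(2,) = 3
  q = 2
  f = 3
  f = 3
  (m (q) (f) (f)) = m(2, 3, 3) = 0
  f = 3
  (m (g (q)) (m (q) (f) (f)) (f)) = m(3, 0, 3) = 2
  (m (g (q)) (m (g (q)) (m (q) (f) (f)) (f)) (m (g (q)) (m (q) (f) (f)) (f))) = m(3, 2, 2) = 1
  f = 3
  (t (f)) = t(3,) = 1
  (g (t (f))) = g(1,) = 4
  q = 2
  q = 2
  f = 3
  f = 3
  (m (q) (f) (f)) = m(2, 3, 3) = 0
  q = 2
  f = 3
  f = 3
  (m (q) (f) (f)) = m(2, 3, 3) = 0
  (m (q) (m (q) (f) (f)) (m (q) (f) (f))) = m(2, 0, 0) = 0
  f = 3
  (t (f)) = t(3,) = 1
  q = 2
  f = 3
  f = 3
  (m (q) (f) (f)) = m(2, 3, 3) = 0
  q = 2
  f = 3
  f = 3
  (m (q) (f) (f)) = m(2, 3, 3) = 0
  (m (t (f)) (m (q) (f) (f)) (m (q) (f) (f))) = m(1, 0, 0) = 0
  (m (g (t (f))) (m (q) (m (q) (f) (f)) (m (q) (f) (f))) (m (t (f)) (m (q) (f) (f)) (m (q) (f) (f)))) = m(4, 0, 0) = 0
  (m (t (m (g (q)) (m (q) (f) (f)) (m (q) (f) (f)))) (m (g (q)) (m (g (q)) (m (q) (f) (f)) (f)) (m (g (q)) (m (q) (f) (f)) (f))) (m (g (t (f))) (m (q) (m (q) (f) (f)) (m (q) (f) (f))) (m (t (f)) (m (q) (f) (f)) (m (q) (f) (f))))) = m(3, 1, 0) = 3
  (t (m (t (m (g (q)) (m (q) (f) (f)) (m (q) (f) (f)))) (m (g (q)) (m (g (q)) (m (q) (f) (f)) (f)) (m (g (q)) (m (q) (f) (f)) (f))) (m (g (t (f))) (m (q) (m (q) (f) (f)) (m (q) (f) (f))) (m (t (f)) (m (q) (f) (f)) (m (q) (f) (f)))))) = t(3,) = 1


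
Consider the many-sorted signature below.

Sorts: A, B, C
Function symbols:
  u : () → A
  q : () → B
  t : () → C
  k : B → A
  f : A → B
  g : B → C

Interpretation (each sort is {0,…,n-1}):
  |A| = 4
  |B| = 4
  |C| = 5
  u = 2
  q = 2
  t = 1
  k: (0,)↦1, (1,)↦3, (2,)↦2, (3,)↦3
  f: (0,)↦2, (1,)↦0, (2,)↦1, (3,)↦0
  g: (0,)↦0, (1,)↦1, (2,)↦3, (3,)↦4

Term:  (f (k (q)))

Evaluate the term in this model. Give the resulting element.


value = 1

  q = 2
  (k (q)) = k(2,) = 2
  (f (k (q))) = f(2,) = 1


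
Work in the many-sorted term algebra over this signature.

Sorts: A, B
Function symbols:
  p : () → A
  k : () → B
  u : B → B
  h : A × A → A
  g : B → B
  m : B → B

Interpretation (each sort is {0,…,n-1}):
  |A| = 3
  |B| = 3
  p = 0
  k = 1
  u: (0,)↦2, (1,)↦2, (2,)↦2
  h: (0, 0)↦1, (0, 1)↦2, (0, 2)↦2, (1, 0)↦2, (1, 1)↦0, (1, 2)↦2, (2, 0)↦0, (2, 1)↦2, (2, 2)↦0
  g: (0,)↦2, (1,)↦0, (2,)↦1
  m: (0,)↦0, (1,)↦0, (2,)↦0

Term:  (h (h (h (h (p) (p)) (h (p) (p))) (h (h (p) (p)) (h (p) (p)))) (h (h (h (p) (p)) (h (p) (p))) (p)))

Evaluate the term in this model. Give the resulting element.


  p = 0
  p = 0
  (h (p) (p)) = h(0, 0) = 1
  p = 0
  p = 0
  (h (p) (p)) = h(0, 0) = 1
  (h (h (p) (p)) (h (p) (p))) = h(1, 1) = 0
  p = 0
  p = 0
  (h (p) (p)) = h(0, 0) = 1
  p = 0
  p = 0
  (h (p) (p)) = h(0, 0) = 1
  (h (h (p) (p)) (h (p) (p))) = h(1, 1) = 0
  (h (h (h (p) (p)) (h (p) (p))) (h (h (p) (p)) (h (p) (p)))) = h(0, 0) = 1
  p = 0
  p = 0
  (h (p) (p)) = h(0, 0) = 1
  p = 0
  p = 0
  (h (p) (p)) = h(0, 0) = 1
  (h (h (p) (p)) (h (p) (p))) = h(1, 1) = 0
  p = 0
  (h (h (h (p) (p)) (h (p) (p))) (p)) = h(0, 0) = 1
  (h (h (h (h (p) (p)) (h (p) (p))) (h (h (p) (p)) (h (p) (p)))) (h (h (h (p) (p)) (h (p) (p))) (p))) = h(1, 1) = 0

value = 0


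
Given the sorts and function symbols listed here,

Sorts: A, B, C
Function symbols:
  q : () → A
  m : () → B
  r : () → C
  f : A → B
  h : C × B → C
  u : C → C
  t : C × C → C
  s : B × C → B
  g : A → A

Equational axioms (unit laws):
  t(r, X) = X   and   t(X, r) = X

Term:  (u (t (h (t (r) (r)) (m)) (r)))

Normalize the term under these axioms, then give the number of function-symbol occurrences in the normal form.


size = 4

1. (u (t (h (t (r) (r)) (m)) (r)))  →  (u (h (t (r) (r)) (m)))
2. (u (h (t (r) (r)) (m)))  →  (u (h (r) (m)))
normal form: (u (h (r) (m)))


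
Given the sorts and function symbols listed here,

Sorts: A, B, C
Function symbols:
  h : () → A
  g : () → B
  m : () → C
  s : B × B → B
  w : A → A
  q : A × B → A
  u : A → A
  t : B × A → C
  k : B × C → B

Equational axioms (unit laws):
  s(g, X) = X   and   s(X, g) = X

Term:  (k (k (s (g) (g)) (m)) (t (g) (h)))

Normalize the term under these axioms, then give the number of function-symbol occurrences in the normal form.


size = 7

1. (k (k (s (g) (g)) (m)) (t (g) (h)))  →  (k (k (g) (m)) (t (g) (h)))
normal form: (k (k (g) (m)) (t (g) (h)))


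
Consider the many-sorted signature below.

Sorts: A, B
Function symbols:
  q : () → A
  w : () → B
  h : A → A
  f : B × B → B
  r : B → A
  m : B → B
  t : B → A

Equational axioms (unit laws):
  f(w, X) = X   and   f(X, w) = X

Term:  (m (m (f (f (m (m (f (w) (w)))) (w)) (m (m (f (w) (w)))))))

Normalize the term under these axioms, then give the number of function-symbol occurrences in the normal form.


1. (m (m (f (f (m (m (f (w) (w)))) (w)) (m (m (f (w) (w)))))))  →  (m (m (f (m (m (f (w) (w)))) (m (m (f (w) (w)))))))
2. (m (m (f (m (m (f (w) (w)))) (m (m (f (w) (w)))))))  →  (m (m (f (m (m (w))) (m (m (f (w) (w)))))))
3. (m (m (f (m (m (w))) (m (m (f (w) (w)))))))  →  (m (m (f (m (m (w))) (m (m (w))))))
normal form: (m (m (f (m (m (w))) (m (m (w))))))

size = 9


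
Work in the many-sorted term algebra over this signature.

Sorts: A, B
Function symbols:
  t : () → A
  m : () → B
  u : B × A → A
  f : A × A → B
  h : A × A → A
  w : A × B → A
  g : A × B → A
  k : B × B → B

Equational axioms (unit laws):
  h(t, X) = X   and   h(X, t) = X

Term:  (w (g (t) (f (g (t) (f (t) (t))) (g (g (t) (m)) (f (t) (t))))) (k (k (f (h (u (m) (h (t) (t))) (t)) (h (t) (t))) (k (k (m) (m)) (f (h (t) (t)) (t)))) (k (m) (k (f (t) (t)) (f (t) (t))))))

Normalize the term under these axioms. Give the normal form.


1. (w (g (t) (f (g (t) (f (t) (t))) (g (g (t) (m)) (f (t) (t))))) (k (k (f (h (u (m) (h (t) (t))) (t)) (h (t) (t))) (k (k (m) (m)) (f (h (t) (t)) (t)))) (k (m) (k (f (t) (t)) (f (t) (t))))))  →  (w (g (t) (f (g (t) (f (t) (t))) (g (g (t) (m)) (f (t) (t))))) (k (k (f (u (m) (h (t) (t))) (h (t) (t))) (k (k (m) (m)) (f (h (t) (t)) (t)))) (k (m) (k (f (t) (t)) (f (t) (t))))))
2. (w (g (t) (f (g (t) (f (t) (t))) (g (g (t) (m)) (f (t) (t))))) (k (k (f (u (m) (h (t) (t))) (h (t) (t))) (k (k (m) (m)) (f (h (t) (t)) (t)))) (k (m) (k (f (t) (t)) (f (t) (t))))))  →  (w (g (t) (f (g (t) (f (t) (t))) (g (g (t) (m)) (f (t) (t))))) (k (k (f (u (m) (t)) (h (t) (t))) (k (k (m) (m)) (f (h (t) (t)) (t)))) (k (m) (k (f (t) (t)) (f (t) (t))))))
3. (w (g (t) (f (g (t) (f (t) (t))) (g (g (t) (m)) (f (t) (t))))) (k (k (f (u (m) (t)) (h (t) (t))) (k (k (m) (m)) (f (h (t) (t)) (t)))) (k (m) (k (f (t) (t)) (f (t) (t))))))  →  (w (g (t) (f (g (t) (f (t) (t))) (g (g (t) (m)) (f (t) (t))))) (k (k (f (u (m) (t)) (t)) (k (k (m) (m)) (f (h (t) (t)) (t)))) (k (m) (k (f (t) (t)) (f (t) (t))))))
4. (w (g (t) (f (g (t) (f (t) (t))) (g (g (t) (m)) (f (t) (t))))) (k (k (f (u (m) (t)) (t)) (k (k (m) (m)) (f (h (t) (t)) (t)))) (k (m) (k (f (t) (t)) (f (t) (t))))))  →  (w (g (t) (f (g (t) (f (t) (t))) (g (g (t) (m)) (f (t) (t))))) (k (k (f (u (m) (t)) (t)) (k (k (m) (m)) (f (t) (t)))) (k (m) (k (f (t) (t)) (f (t) (t))))))

normal form = (w (g (t) (f (g (t) (f (t) (t))) (g (g (t) (m)) (f (t) (t))))) (k (k (f (u (m) (t)) (t)) (k (k (m) (m)) (f (t) (t)))) (k (m) (k (f (t) (t)) (f (t) (t))))))


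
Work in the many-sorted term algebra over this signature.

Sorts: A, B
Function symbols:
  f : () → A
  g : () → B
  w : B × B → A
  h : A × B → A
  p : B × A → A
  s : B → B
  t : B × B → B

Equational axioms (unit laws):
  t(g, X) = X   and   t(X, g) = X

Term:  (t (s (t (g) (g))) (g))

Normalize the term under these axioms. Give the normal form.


normal form = (s (g))

1. (t (s (t (g) (g))) (g))  →  (s (t (g) (g)))
2. (s (t (g) (g)))  →  (s (g))


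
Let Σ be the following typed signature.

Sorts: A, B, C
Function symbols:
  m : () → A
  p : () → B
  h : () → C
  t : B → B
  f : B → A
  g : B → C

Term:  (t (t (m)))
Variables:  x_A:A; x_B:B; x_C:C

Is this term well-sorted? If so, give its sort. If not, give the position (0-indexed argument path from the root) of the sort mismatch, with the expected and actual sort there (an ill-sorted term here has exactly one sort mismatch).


    (m) : A
  (t (m)) : ✗ arg 0 at [0, 0] has sort A, expected B

ill-sorted at position [0, 0]: expected B, got A


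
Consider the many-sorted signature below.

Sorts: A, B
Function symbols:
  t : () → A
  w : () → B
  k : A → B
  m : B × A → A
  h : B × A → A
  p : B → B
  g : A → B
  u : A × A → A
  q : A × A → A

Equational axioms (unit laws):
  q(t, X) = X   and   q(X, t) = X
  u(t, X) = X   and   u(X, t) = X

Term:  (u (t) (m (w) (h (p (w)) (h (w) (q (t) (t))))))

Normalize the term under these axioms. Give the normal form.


normal form = (m (w) (h (p (w)) (h (w) (t))))

1. (u (t) (m (w) (h (p (w)) (h (w) (q (t) (t))))))  →  (m (w) (h (p (w)) (h (w) (q (t) (t)))))
2. (m (w) (h (p (w)) (h (w) (q (t) (t)))))  →  (m (w) (h (p (w)) (h (w) (t))))


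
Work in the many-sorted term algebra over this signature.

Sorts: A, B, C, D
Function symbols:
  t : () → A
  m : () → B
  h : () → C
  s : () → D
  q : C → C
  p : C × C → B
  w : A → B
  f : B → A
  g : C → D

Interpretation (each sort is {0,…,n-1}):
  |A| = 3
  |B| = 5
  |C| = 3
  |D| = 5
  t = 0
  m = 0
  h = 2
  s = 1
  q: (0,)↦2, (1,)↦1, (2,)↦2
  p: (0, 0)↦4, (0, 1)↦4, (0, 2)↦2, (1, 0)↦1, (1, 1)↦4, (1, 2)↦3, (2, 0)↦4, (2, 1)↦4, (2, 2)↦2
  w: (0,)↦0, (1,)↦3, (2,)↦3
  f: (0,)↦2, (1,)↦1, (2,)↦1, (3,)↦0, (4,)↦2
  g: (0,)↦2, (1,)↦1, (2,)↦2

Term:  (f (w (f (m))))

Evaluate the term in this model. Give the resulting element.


  m = 0
  (f (m)) = f(0,) = 2
  (w (f (m))) = w(2,) = 3
  (f (w (f (m)))) = f(3,) = 0

value = 0


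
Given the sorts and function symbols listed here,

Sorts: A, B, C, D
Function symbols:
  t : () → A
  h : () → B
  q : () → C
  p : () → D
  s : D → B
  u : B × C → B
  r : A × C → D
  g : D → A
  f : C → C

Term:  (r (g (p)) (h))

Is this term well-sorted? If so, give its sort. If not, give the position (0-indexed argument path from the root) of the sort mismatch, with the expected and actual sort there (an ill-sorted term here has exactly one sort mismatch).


    (p) : D
  (g (p)) : A
  (h) : B
(r (g (p)) (h)) : ✗ arg 1 at [1] has sort B, expected C

ill-sorted at position [1]: expected C, got B


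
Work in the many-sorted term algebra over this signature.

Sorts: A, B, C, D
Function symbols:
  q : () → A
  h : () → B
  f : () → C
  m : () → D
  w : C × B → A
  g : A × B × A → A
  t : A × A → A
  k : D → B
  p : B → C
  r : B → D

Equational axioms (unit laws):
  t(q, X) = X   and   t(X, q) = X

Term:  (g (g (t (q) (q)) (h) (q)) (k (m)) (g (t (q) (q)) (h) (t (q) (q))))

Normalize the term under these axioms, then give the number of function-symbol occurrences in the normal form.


1. (g (g (t (q) (q)) (h) (q)) (k (m)) (g (t (q) (q)) (h) (t (q) (q))))  →  (g (g (q) (h) (q)) (k (m)) (g (t (q) (q)) (h) (t (q) (q))))
2. (g (g (q) (h) (q)) (k (m)) (g (t (q) (q)) (h) (t (q) (q))))  →  (g (g (q) (h) (q)) (k (m)) (g (q) (h) (t (q) (q))))
3. (g (g (q) (h) (q)) (k (m)) (g (q) (h) (t (q) (q))))  →  (g (g (q) (h) (q)) (k (m)) (g (q) (h) (q)))
normal form: (g (g (q) (h) (q)) (k (m)) (g (q) (h) (q)))

size = 11


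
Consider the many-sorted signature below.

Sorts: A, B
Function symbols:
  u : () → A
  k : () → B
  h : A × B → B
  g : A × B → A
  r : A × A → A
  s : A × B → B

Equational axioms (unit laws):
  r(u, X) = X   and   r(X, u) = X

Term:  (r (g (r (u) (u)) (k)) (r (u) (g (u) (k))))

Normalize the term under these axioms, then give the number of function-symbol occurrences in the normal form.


size = 7

1. (r (g (r (u) (u)) (k)) (r (u) (g (u) (k))))  →  (r (g (u) (k)) (r (u) (g (u) (k))))
2. (r (g (u) (k)) (r (u) (g (u) (k))))  →  (r (g (u) (k)) (g (u) (k)))
normal form: (r (g (u) (k)) (g (u) (k)))


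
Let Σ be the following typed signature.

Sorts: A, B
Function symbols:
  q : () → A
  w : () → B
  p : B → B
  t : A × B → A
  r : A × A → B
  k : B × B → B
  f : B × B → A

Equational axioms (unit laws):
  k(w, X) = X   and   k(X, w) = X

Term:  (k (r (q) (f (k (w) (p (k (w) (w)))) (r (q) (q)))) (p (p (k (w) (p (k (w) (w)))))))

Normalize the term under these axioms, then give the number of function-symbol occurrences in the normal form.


size = 13

1. (k (r (q) (f (k (w) (p (k (w) (w)))) (r (q) (q)))) (p (p (k (w) (p (k (w) (w)))))))  →  (k (r (q) (f (p (k (w) (w))) (r (q) (q)))) (p (p (k (w) (p (k (w) (w)))))))
2. (k (r (q) (f (p (k (w) (w))) (r (q) (q)))) (p (p (k (w) (p (k (w) (w)))))))  →  (k (r (q) (f (p (w)) (r (q) (q)))) (p (p (k (w) (p (k (w) (w)))))))
3. (k (r (q) (f (p (w)) (r (q) (q)))) (p (p (k (w) (p (k (w) (w)))))))  →  (k (r (q) (f (p (w)) (r (q) (q)))) (p (p (p (k (w) (w))))))
4. (k (r (q) (f (p (w)) (r (q) (q)))) (p (p (p (k (w) (w))))))  →  (k (r (q) (f (p (w)) (r (q) (q)))) (p (p (p (w)))))
normal form: (k (r (q) (f (p (w)) (r (q) (q)))) (p (p (p (w)))))


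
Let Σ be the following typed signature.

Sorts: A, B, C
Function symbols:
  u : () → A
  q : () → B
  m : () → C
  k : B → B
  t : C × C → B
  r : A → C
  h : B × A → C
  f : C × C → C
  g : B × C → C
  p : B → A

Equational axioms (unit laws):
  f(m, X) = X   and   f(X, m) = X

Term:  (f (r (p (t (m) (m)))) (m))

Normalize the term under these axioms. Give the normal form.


normal form = (r (p (t (m) (m))))

1. (f (r (p (t (m) (m)))) (m))  →  (r (p (t (m) (m))))


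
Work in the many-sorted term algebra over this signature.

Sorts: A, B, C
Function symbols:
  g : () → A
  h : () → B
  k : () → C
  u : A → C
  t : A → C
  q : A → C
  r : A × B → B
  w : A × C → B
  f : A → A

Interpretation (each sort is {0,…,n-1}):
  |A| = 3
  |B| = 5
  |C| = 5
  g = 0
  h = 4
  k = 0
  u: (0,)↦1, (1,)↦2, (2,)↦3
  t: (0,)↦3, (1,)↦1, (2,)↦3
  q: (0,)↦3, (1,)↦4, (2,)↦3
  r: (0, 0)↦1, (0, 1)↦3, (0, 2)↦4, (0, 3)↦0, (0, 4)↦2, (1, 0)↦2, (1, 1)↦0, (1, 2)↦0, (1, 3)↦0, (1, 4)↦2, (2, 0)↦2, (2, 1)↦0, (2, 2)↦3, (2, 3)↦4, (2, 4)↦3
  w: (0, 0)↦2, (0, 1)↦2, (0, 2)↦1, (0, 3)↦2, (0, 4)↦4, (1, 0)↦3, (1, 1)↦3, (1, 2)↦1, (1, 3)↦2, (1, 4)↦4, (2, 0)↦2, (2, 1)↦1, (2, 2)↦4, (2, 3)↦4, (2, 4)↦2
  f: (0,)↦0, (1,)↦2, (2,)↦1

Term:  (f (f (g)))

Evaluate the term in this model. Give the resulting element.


value = 0

  g = 0
  (f (g)) = f(0,) = 0
  (f (f (g))) = f(0,) = 0
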